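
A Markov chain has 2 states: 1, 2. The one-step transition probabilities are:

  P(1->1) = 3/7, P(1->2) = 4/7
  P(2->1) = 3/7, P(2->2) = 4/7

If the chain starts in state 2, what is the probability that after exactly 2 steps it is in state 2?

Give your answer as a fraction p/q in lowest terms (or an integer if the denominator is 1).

Computing P^2 by repeated multiplication:
P^1 =
  1: [3/7, 4/7]
  2: [3/7, 4/7]
P^2 =
  1: [3/7, 4/7]
  2: [3/7, 4/7]

(P^2)[2 -> 2] = 4/7

Answer: 4/7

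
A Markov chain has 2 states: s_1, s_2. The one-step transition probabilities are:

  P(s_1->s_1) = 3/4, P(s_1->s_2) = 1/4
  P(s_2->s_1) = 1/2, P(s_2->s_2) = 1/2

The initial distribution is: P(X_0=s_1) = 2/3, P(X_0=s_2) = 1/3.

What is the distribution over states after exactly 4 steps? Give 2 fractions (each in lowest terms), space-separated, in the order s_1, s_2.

Propagating the distribution step by step (d_{t+1} = d_t * P):
d_0 = (s_1=2/3, s_2=1/3)
  d_1[s_1] = 2/3*3/4 + 1/3*1/2 = 2/3
  d_1[s_2] = 2/3*1/4 + 1/3*1/2 = 1/3
d_1 = (s_1=2/3, s_2=1/3)
  d_2[s_1] = 2/3*3/4 + 1/3*1/2 = 2/3
  d_2[s_2] = 2/3*1/4 + 1/3*1/2 = 1/3
d_2 = (s_1=2/3, s_2=1/3)
  d_3[s_1] = 2/3*3/4 + 1/3*1/2 = 2/3
  d_3[s_2] = 2/3*1/4 + 1/3*1/2 = 1/3
d_3 = (s_1=2/3, s_2=1/3)
  d_4[s_1] = 2/3*3/4 + 1/3*1/2 = 2/3
  d_4[s_2] = 2/3*1/4 + 1/3*1/2 = 1/3
d_4 = (s_1=2/3, s_2=1/3)

Answer: 2/3 1/3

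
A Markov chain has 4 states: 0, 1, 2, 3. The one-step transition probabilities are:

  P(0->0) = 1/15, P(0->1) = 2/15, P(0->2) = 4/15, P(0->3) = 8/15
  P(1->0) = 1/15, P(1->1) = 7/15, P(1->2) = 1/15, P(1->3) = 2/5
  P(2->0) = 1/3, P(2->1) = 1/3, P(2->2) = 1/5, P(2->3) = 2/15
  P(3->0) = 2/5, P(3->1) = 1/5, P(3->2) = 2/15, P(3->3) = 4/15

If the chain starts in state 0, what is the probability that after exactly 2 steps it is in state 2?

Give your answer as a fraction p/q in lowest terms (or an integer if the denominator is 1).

Answer: 34/225

Derivation:
Computing P^2 by repeated multiplication:
P^1 =
  0: [1/15, 2/15, 4/15, 8/15]
  1: [1/15, 7/15, 1/15, 2/5]
  2: [1/3, 1/3, 1/5, 2/15]
  3: [2/5, 1/5, 2/15, 4/15]
P^2 =
  0: [71/225, 4/15, 34/225, 4/15]
  1: [49/225, 74/225, 26/225, 76/225]
  2: [37/225, 22/75, 38/225, 28/75]
  3: [43/225, 11/45, 41/225, 86/225]

(P^2)[0 -> 2] = 34/225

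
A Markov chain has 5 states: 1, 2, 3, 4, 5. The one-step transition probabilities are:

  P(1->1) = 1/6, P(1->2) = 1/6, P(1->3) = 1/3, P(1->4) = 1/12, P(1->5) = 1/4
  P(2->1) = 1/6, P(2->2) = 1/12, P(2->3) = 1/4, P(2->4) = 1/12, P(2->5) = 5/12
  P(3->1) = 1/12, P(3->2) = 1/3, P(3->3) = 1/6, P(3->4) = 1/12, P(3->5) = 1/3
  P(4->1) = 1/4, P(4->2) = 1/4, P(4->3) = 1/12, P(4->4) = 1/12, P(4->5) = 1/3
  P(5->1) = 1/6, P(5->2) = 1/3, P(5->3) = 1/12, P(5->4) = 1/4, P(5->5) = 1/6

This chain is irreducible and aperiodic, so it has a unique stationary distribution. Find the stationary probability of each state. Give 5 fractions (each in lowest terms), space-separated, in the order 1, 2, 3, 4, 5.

Answer: 4615/28348 6695/28348 5053/28348 3737/28348 2062/7087

Derivation:
The stationary distribution satisfies pi = pi * P, i.e.:
  pi_1 = 1/6*pi_1 + 1/6*pi_2 + 1/12*pi_3 + 1/4*pi_4 + 1/6*pi_5
  pi_2 = 1/6*pi_1 + 1/12*pi_2 + 1/3*pi_3 + 1/4*pi_4 + 1/3*pi_5
  pi_3 = 1/3*pi_1 + 1/4*pi_2 + 1/6*pi_3 + 1/12*pi_4 + 1/12*pi_5
  pi_4 = 1/12*pi_1 + 1/12*pi_2 + 1/12*pi_3 + 1/12*pi_4 + 1/4*pi_5
  pi_5 = 1/4*pi_1 + 5/12*pi_2 + 1/3*pi_3 + 1/3*pi_4 + 1/6*pi_5
with normalization: pi_1 + pi_2 + pi_3 + pi_4 + pi_5 = 1.

Using the first 4 balance equations plus normalization, the linear system A*pi = b is:
  [-5/6, 1/6, 1/12, 1/4, 1/6] . pi = 0
  [1/6, -11/12, 1/3, 1/4, 1/3] . pi = 0
  [1/3, 1/4, -5/6, 1/12, 1/12] . pi = 0
  [1/12, 1/12, 1/12, -11/12, 1/4] . pi = 0
  [1, 1, 1, 1, 1] . pi = 1

Solving yields:
  pi_1 = 4615/28348
  pi_2 = 6695/28348
  pi_3 = 5053/28348
  pi_4 = 3737/28348
  pi_5 = 2062/7087

Verification (pi * P):
  4615/28348*1/6 + 6695/28348*1/6 + 5053/28348*1/12 + 3737/28348*1/4 + 2062/7087*1/6 = 4615/28348 = pi_1  (ok)
  4615/28348*1/6 + 6695/28348*1/12 + 5053/28348*1/3 + 3737/28348*1/4 + 2062/7087*1/3 = 6695/28348 = pi_2  (ok)
  4615/28348*1/3 + 6695/28348*1/4 + 5053/28348*1/6 + 3737/28348*1/12 + 2062/7087*1/12 = 5053/28348 = pi_3  (ok)
  4615/28348*1/12 + 6695/28348*1/12 + 5053/28348*1/12 + 3737/28348*1/12 + 2062/7087*1/4 = 3737/28348 = pi_4  (ok)
  4615/28348*1/4 + 6695/28348*5/12 + 5053/28348*1/3 + 3737/28348*1/3 + 2062/7087*1/6 = 2062/7087 = pi_5  (ok)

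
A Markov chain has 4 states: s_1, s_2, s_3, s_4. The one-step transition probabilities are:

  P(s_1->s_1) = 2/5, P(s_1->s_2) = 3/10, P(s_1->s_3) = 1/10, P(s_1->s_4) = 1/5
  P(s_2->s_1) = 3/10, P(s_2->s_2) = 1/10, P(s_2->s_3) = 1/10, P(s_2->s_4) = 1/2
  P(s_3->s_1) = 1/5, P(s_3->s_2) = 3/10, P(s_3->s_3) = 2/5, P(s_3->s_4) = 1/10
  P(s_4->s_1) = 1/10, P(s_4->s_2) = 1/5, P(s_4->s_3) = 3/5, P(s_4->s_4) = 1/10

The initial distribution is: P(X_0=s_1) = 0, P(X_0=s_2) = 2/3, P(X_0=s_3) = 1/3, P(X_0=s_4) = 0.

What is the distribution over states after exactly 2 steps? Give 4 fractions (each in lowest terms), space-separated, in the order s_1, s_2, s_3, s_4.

Propagating the distribution step by step (d_{t+1} = d_t * P):
d_0 = (s_1=0, s_2=2/3, s_3=1/3, s_4=0)
  d_1[s_1] = 0*2/5 + 2/3*3/10 + 1/3*1/5 + 0*1/10 = 4/15
  d_1[s_2] = 0*3/10 + 2/3*1/10 + 1/3*3/10 + 0*1/5 = 1/6
  d_1[s_3] = 0*1/10 + 2/3*1/10 + 1/3*2/5 + 0*3/5 = 1/5
  d_1[s_4] = 0*1/5 + 2/3*1/2 + 1/3*1/10 + 0*1/10 = 11/30
d_1 = (s_1=4/15, s_2=1/6, s_3=1/5, s_4=11/30)
  d_2[s_1] = 4/15*2/5 + 1/6*3/10 + 1/5*1/5 + 11/30*1/10 = 7/30
  d_2[s_2] = 4/15*3/10 + 1/6*1/10 + 1/5*3/10 + 11/30*1/5 = 23/100
  d_2[s_3] = 4/15*1/10 + 1/6*1/10 + 1/5*2/5 + 11/30*3/5 = 103/300
  d_2[s_4] = 4/15*1/5 + 1/6*1/2 + 1/5*1/10 + 11/30*1/10 = 29/150
d_2 = (s_1=7/30, s_2=23/100, s_3=103/300, s_4=29/150)

Answer: 7/30 23/100 103/300 29/150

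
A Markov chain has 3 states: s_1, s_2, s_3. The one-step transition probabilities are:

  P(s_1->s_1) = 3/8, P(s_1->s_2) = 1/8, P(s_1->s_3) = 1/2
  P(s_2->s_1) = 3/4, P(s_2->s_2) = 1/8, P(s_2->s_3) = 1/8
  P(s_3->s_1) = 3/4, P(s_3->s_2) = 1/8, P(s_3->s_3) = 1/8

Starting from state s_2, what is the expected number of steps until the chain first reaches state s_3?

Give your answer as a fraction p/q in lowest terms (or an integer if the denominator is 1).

Answer: 88/29

Derivation:
Let h_i = expected steps to first reach s_3 from state i.
Boundary: h_s_3 = 0.
First-step equations for the other states:
  h_s_1 = 1 + 3/8*h_s_1 + 1/8*h_s_2 + 1/2*h_s_3
  h_s_2 = 1 + 3/4*h_s_1 + 1/8*h_s_2 + 1/8*h_s_3

Substituting h_s_3 = 0 and rearranging gives the linear system (I - Q) h = 1:
  [5/8, -1/8] . (h_s_1, h_s_2) = 1
  [-3/4, 7/8] . (h_s_1, h_s_2) = 1

Solving yields:
  h_s_1 = 64/29
  h_s_2 = 88/29

Starting state is s_2, so the expected hitting time is h_s_2 = 88/29.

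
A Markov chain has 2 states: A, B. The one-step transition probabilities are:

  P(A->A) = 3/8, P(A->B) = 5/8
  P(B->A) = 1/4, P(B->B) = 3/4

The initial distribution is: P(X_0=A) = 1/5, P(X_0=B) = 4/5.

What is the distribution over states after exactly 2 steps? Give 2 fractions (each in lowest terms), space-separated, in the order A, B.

Propagating the distribution step by step (d_{t+1} = d_t * P):
d_0 = (A=1/5, B=4/5)
  d_1[A] = 1/5*3/8 + 4/5*1/4 = 11/40
  d_1[B] = 1/5*5/8 + 4/5*3/4 = 29/40
d_1 = (A=11/40, B=29/40)
  d_2[A] = 11/40*3/8 + 29/40*1/4 = 91/320
  d_2[B] = 11/40*5/8 + 29/40*3/4 = 229/320
d_2 = (A=91/320, B=229/320)

Answer: 91/320 229/320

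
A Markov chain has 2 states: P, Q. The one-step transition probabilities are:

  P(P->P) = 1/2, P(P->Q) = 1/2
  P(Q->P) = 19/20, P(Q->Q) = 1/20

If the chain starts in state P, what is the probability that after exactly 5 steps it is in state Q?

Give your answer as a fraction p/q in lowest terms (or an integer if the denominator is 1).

Answer: 112381/320000

Derivation:
Computing P^5 by repeated multiplication:
P^1 =
  P: [1/2, 1/2]
  Q: [19/20, 1/20]
P^2 =
  P: [29/40, 11/40]
  Q: [209/400, 191/400]
P^3 =
  P: [499/800, 301/800]
  Q: [5719/8000, 2281/8000]
P^4 =
  P: [10709/16000, 5291/16000]
  Q: [100529/160000, 59471/160000]
P^5 =
  P: [207619/320000, 112381/320000]
  Q: [2135239/3200000, 1064761/3200000]

(P^5)[P -> Q] = 112381/320000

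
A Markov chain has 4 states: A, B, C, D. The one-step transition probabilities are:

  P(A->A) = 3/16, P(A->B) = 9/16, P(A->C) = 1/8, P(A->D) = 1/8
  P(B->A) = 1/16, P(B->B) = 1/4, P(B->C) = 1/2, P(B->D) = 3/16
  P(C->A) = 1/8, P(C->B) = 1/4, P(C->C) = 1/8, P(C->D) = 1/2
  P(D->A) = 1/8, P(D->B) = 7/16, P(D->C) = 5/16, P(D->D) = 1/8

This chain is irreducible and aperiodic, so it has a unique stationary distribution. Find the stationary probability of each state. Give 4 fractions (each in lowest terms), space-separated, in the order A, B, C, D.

The stationary distribution satisfies pi = pi * P, i.e.:
  pi_A = 3/16*pi_A + 1/16*pi_B + 1/8*pi_C + 1/8*pi_D
  pi_B = 9/16*pi_A + 1/4*pi_B + 1/4*pi_C + 7/16*pi_D
  pi_C = 1/8*pi_A + 1/2*pi_B + 1/8*pi_C + 5/16*pi_D
  pi_D = 1/8*pi_A + 3/16*pi_B + 1/2*pi_C + 1/8*pi_D
with normalization: pi_A + pi_B + pi_C + pi_D = 1.

Using the first 3 balance equations plus normalization, the linear system A*pi = b is:
  [-13/16, 1/16, 1/8, 1/8] . pi = 0
  [9/16, -3/4, 1/4, 7/16] . pi = 0
  [1/8, 1/2, -7/8, 5/16] . pi = 0
  [1, 1, 1, 1] . pi = 1

Solving yields:
  pi_A = 622/5597
  pi_B = 1864/5597
  pi_C = 1669/5597
  pi_D = 1442/5597

Verification (pi * P):
  622/5597*3/16 + 1864/5597*1/16 + 1669/5597*1/8 + 1442/5597*1/8 = 622/5597 = pi_A  (ok)
  622/5597*9/16 + 1864/5597*1/4 + 1669/5597*1/4 + 1442/5597*7/16 = 1864/5597 = pi_B  (ok)
  622/5597*1/8 + 1864/5597*1/2 + 1669/5597*1/8 + 1442/5597*5/16 = 1669/5597 = pi_C  (ok)
  622/5597*1/8 + 1864/5597*3/16 + 1669/5597*1/2 + 1442/5597*1/8 = 1442/5597 = pi_D  (ok)

Answer: 622/5597 1864/5597 1669/5597 1442/5597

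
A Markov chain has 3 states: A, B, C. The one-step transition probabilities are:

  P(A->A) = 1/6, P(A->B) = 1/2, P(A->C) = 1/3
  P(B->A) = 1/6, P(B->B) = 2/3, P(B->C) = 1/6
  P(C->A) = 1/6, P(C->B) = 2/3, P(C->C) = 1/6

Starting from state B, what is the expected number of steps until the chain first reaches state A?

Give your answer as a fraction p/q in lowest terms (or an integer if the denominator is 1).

Let h_i = expected steps to first reach A from state i.
Boundary: h_A = 0.
First-step equations for the other states:
  h_B = 1 + 1/6*h_A + 2/3*h_B + 1/6*h_C
  h_C = 1 + 1/6*h_A + 2/3*h_B + 1/6*h_C

Substituting h_A = 0 and rearranging gives the linear system (I - Q) h = 1:
  [1/3, -1/6] . (h_B, h_C) = 1
  [-2/3, 5/6] . (h_B, h_C) = 1

Solving yields:
  h_B = 6
  h_C = 6

Starting state is B, so the expected hitting time is h_B = 6.

Answer: 6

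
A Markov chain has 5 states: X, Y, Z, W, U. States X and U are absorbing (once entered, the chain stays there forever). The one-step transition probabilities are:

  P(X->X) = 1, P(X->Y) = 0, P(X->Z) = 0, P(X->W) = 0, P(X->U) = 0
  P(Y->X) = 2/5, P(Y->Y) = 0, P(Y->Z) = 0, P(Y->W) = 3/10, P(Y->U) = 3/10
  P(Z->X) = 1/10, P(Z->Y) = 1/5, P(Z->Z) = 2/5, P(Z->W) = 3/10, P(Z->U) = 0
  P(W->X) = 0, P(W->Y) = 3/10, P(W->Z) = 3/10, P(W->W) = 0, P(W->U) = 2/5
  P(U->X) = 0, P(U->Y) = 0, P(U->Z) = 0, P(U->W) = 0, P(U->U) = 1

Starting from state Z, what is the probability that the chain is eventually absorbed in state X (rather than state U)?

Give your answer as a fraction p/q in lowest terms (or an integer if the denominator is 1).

Let a_i = P(absorbed in X | start in state i).
Boundary conditions: a_X = 1, a_U = 0.
For each transient state i, a_i = sum_j P(i->j) * a_j:
  a_Y = 2/5*a_X + 0*a_Y + 0*a_Z + 3/10*a_W + 3/10*a_U
  a_Z = 1/10*a_X + 1/5*a_Y + 2/5*a_Z + 3/10*a_W + 0*a_U
  a_W = 0*a_X + 3/10*a_Y + 3/10*a_Z + 0*a_W + 2/5*a_U

Substituting a_X = 1 and a_U = 0, rearrange to (I - Q) a = r where r[i] = P(i -> X):
  [1, 0, -3/10] . (a_Y, a_Z, a_W) = 2/5
  [-1/5, 3/5, -3/10] . (a_Y, a_Z, a_W) = 1/10
  [-3/10, -3/10, 1] . (a_Y, a_Z, a_W) = 0

Solving yields:
  a_Y = 71/146
  a_Z = 69/146
  a_W = 21/73

Starting state is Z, so the absorption probability is a_Z = 69/146.

Answer: 69/146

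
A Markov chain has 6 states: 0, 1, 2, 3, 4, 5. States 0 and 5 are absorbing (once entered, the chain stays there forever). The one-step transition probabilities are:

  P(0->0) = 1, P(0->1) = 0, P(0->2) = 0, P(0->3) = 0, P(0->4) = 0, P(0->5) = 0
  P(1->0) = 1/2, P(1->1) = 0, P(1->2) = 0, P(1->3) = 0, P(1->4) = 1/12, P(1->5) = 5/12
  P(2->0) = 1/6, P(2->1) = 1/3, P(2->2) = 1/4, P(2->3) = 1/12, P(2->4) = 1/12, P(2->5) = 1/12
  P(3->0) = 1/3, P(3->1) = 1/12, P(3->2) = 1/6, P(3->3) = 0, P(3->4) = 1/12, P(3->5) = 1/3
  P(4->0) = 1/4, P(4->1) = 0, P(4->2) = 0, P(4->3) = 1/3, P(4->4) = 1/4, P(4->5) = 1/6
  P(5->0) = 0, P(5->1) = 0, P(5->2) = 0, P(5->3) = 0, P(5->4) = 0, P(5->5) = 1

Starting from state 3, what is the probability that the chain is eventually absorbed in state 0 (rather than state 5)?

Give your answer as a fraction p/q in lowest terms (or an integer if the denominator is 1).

Answer: 5685/10852

Derivation:
Let a_i = P(absorbed in 0 | start in state i).
Boundary conditions: a_0 = 1, a_5 = 0.
For each transient state i, a_i = sum_j P(i->j) * a_j:
  a_1 = 1/2*a_0 + 0*a_1 + 0*a_2 + 0*a_3 + 1/12*a_4 + 5/12*a_5
  a_2 = 1/6*a_0 + 1/3*a_1 + 1/4*a_2 + 1/12*a_3 + 1/12*a_4 + 1/12*a_5
  a_3 = 1/3*a_0 + 1/12*a_1 + 1/6*a_2 + 0*a_3 + 1/12*a_4 + 1/3*a_5
  a_4 = 1/4*a_0 + 0*a_1 + 0*a_2 + 1/3*a_3 + 1/4*a_4 + 1/6*a_5

Substituting a_0 = 1 and a_5 = 0, rearrange to (I - Q) a = r where r[i] = P(i -> 0):
  [1, 0, 0, -1/12] . (a_1, a_2, a_3, a_4) = 1/2
  [-1/3, 3/4, -1/12, -1/12] . (a_1, a_2, a_3, a_4) = 1/6
  [-1/12, -1/6, 1, -1/12] . (a_1, a_2, a_3, a_4) = 1/3
  [0, 0, -1/3, 3/4] . (a_1, a_2, a_3, a_4) = 1/4

Solving yields:
  a_1 = 2969/5426
  a_2 = 6365/10852
  a_3 = 5685/10852
  a_4 = 1536/2713

Starting state is 3, so the absorption probability is a_3 = 5685/10852.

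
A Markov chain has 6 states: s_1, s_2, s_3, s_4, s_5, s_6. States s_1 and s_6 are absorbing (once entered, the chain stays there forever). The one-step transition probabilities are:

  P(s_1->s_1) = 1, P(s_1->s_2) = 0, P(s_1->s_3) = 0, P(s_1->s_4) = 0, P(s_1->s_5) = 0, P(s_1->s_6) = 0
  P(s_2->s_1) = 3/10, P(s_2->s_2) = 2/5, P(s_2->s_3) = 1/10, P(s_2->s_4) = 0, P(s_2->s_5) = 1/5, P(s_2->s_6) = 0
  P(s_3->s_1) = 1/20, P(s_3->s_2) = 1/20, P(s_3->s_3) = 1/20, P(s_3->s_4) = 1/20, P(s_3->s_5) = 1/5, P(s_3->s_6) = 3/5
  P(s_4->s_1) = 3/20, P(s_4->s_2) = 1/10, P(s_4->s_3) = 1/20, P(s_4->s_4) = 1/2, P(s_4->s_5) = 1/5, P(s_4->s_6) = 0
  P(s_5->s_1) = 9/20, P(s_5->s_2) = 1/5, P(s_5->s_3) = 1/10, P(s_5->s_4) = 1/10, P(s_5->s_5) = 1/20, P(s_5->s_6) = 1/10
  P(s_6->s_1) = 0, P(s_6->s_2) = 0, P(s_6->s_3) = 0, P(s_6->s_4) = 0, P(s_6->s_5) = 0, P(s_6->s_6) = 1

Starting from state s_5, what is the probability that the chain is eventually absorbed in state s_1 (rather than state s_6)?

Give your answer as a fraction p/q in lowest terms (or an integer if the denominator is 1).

Answer: 617/815

Derivation:
Let a_i = P(absorbed in s_1 | start in state i).
Boundary conditions: a_s_1 = 1, a_s_6 = 0.
For each transient state i, a_i = sum_j P(i->j) * a_j:
  a_s_2 = 3/10*a_s_1 + 2/5*a_s_2 + 1/10*a_s_3 + 0*a_s_4 + 1/5*a_s_5 + 0*a_s_6
  a_s_3 = 1/20*a_s_1 + 1/20*a_s_2 + 1/20*a_s_3 + 1/20*a_s_4 + 1/5*a_s_5 + 3/5*a_s_6
  a_s_4 = 3/20*a_s_1 + 1/10*a_s_2 + 1/20*a_s_3 + 1/2*a_s_4 + 1/5*a_s_5 + 0*a_s_6
  a_s_5 = 9/20*a_s_1 + 1/5*a_s_2 + 1/10*a_s_3 + 1/10*a_s_4 + 1/20*a_s_5 + 1/10*a_s_6

Substituting a_s_1 = 1 and a_s_6 = 0, rearrange to (I - Q) a = r where r[i] = P(i -> s_1):
  [3/5, -1/10, 0, -1/5] . (a_s_2, a_s_3, a_s_4, a_s_5) = 3/10
  [-1/20, 19/20, -1/20, -1/5] . (a_s_2, a_s_3, a_s_4, a_s_5) = 1/20
  [-1/10, -1/20, 1/2, -1/5] . (a_s_2, a_s_3, a_s_4, a_s_5) = 3/20
  [-1/5, -1/10, -1/10, 19/20] . (a_s_2, a_s_3, a_s_4, a_s_5) = 9/20

Solving yields:
  a_s_2 = 7187/8965
  a_s_3 = 2653/8965
  a_s_4 = 7107/8965
  a_s_5 = 617/815

Starting state is s_5, so the absorption probability is a_s_5 = 617/815.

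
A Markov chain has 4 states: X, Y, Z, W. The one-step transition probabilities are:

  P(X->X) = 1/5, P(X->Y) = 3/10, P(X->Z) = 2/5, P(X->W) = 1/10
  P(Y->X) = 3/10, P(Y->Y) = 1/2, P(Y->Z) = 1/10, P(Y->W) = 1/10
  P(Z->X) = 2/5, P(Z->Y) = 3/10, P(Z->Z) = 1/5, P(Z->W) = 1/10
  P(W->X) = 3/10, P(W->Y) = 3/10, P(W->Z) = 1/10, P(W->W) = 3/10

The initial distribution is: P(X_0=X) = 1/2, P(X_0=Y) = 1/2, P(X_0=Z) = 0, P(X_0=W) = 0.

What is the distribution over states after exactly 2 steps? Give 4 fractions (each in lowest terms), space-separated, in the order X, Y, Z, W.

Propagating the distribution step by step (d_{t+1} = d_t * P):
d_0 = (X=1/2, Y=1/2, Z=0, W=0)
  d_1[X] = 1/2*1/5 + 1/2*3/10 + 0*2/5 + 0*3/10 = 1/4
  d_1[Y] = 1/2*3/10 + 1/2*1/2 + 0*3/10 + 0*3/10 = 2/5
  d_1[Z] = 1/2*2/5 + 1/2*1/10 + 0*1/5 + 0*1/10 = 1/4
  d_1[W] = 1/2*1/10 + 1/2*1/10 + 0*1/10 + 0*3/10 = 1/10
d_1 = (X=1/4, Y=2/5, Z=1/4, W=1/10)
  d_2[X] = 1/4*1/5 + 2/5*3/10 + 1/4*2/5 + 1/10*3/10 = 3/10
  d_2[Y] = 1/4*3/10 + 2/5*1/2 + 1/4*3/10 + 1/10*3/10 = 19/50
  d_2[Z] = 1/4*2/5 + 2/5*1/10 + 1/4*1/5 + 1/10*1/10 = 1/5
  d_2[W] = 1/4*1/10 + 2/5*1/10 + 1/4*1/10 + 1/10*3/10 = 3/25
d_2 = (X=3/10, Y=19/50, Z=1/5, W=3/25)

Answer: 3/10 19/50 1/5 3/25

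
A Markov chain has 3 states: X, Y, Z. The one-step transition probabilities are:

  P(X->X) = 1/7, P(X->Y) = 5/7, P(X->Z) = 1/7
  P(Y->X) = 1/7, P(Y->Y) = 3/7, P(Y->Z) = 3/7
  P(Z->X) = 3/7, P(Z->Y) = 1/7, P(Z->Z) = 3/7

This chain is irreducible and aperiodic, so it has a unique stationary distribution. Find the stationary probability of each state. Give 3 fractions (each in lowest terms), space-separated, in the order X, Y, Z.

Answer: 13/53 21/53 19/53

Derivation:
The stationary distribution satisfies pi = pi * P, i.e.:
  pi_X = 1/7*pi_X + 1/7*pi_Y + 3/7*pi_Z
  pi_Y = 5/7*pi_X + 3/7*pi_Y + 1/7*pi_Z
  pi_Z = 1/7*pi_X + 3/7*pi_Y + 3/7*pi_Z
with normalization: pi_X + pi_Y + pi_Z = 1.

Using the first 2 balance equations plus normalization, the linear system A*pi = b is:
  [-6/7, 1/7, 3/7] . pi = 0
  [5/7, -4/7, 1/7] . pi = 0
  [1, 1, 1] . pi = 1

Solving yields:
  pi_X = 13/53
  pi_Y = 21/53
  pi_Z = 19/53

Verification (pi * P):
  13/53*1/7 + 21/53*1/7 + 19/53*3/7 = 13/53 = pi_X  (ok)
  13/53*5/7 + 21/53*3/7 + 19/53*1/7 = 21/53 = pi_Y  (ok)
  13/53*1/7 + 21/53*3/7 + 19/53*3/7 = 19/53 = pi_Z  (ok)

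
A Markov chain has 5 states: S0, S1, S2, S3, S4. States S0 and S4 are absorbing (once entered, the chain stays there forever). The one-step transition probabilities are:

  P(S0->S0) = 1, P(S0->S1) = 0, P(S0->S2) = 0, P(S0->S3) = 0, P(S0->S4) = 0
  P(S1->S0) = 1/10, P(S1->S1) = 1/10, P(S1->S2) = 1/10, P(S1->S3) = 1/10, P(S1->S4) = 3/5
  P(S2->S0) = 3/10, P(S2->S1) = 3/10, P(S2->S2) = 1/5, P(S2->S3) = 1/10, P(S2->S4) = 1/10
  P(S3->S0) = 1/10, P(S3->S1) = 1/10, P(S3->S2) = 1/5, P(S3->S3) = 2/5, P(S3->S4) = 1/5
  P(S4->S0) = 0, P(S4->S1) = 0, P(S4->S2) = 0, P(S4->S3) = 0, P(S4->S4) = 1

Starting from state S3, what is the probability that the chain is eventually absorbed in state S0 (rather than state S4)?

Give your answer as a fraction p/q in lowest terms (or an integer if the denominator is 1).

Answer: 140/381

Derivation:
Let a_i = P(absorbed in S0 | start in state i).
Boundary conditions: a_S0 = 1, a_S4 = 0.
For each transient state i, a_i = sum_j P(i->j) * a_j:
  a_S1 = 1/10*a_S0 + 1/10*a_S1 + 1/10*a_S2 + 1/10*a_S3 + 3/5*a_S4
  a_S2 = 3/10*a_S0 + 3/10*a_S1 + 1/5*a_S2 + 1/10*a_S3 + 1/10*a_S4
  a_S3 = 1/10*a_S0 + 1/10*a_S1 + 1/5*a_S2 + 2/5*a_S3 + 1/5*a_S4

Substituting a_S0 = 1 and a_S4 = 0, rearrange to (I - Q) a = r where r[i] = P(i -> S0):
  [9/10, -1/10, -1/10] . (a_S1, a_S2, a_S3) = 1/10
  [-3/10, 4/5, -1/10] . (a_S1, a_S2, a_S3) = 3/10
  [-1/10, -1/5, 3/5] . (a_S1, a_S2, a_S3) = 1/10

Solving yields:
  a_S1 = 79/381
  a_S2 = 190/381
  a_S3 = 140/381

Starting state is S3, so the absorption probability is a_S3 = 140/381.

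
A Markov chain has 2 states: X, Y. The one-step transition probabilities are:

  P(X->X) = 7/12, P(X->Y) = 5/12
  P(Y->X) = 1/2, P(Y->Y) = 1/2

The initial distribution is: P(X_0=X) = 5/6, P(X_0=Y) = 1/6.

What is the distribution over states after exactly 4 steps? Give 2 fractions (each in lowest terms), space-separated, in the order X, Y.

Answer: 67865/124416 56551/124416

Derivation:
Propagating the distribution step by step (d_{t+1} = d_t * P):
d_0 = (X=5/6, Y=1/6)
  d_1[X] = 5/6*7/12 + 1/6*1/2 = 41/72
  d_1[Y] = 5/6*5/12 + 1/6*1/2 = 31/72
d_1 = (X=41/72, Y=31/72)
  d_2[X] = 41/72*7/12 + 31/72*1/2 = 473/864
  d_2[Y] = 41/72*5/12 + 31/72*1/2 = 391/864
d_2 = (X=473/864, Y=391/864)
  d_3[X] = 473/864*7/12 + 391/864*1/2 = 5657/10368
  d_3[Y] = 473/864*5/12 + 391/864*1/2 = 4711/10368
d_3 = (X=5657/10368, Y=4711/10368)
  d_4[X] = 5657/10368*7/12 + 4711/10368*1/2 = 67865/124416
  d_4[Y] = 5657/10368*5/12 + 4711/10368*1/2 = 56551/124416
d_4 = (X=67865/124416, Y=56551/124416)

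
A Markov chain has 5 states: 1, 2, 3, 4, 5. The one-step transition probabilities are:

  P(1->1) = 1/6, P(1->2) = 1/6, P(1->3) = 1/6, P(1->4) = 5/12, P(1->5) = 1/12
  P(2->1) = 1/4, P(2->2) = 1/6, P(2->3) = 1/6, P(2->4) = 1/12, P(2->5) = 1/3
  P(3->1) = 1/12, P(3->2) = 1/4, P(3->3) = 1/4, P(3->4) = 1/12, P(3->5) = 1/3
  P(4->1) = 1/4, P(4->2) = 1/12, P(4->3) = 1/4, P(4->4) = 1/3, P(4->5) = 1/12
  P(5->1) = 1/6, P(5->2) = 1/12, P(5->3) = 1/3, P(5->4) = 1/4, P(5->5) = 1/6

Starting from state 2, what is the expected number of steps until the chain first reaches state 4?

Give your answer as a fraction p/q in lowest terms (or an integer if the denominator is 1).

Let h_i = expected steps to first reach 4 from state i.
Boundary: h_4 = 0.
First-step equations for the other states:
  h_1 = 1 + 1/6*h_1 + 1/6*h_2 + 1/6*h_3 + 5/12*h_4 + 1/12*h_5
  h_2 = 1 + 1/4*h_1 + 1/6*h_2 + 1/6*h_3 + 1/12*h_4 + 1/3*h_5
  h_3 = 1 + 1/12*h_1 + 1/4*h_2 + 1/4*h_3 + 1/12*h_4 + 1/3*h_5
  h_5 = 1 + 1/6*h_1 + 1/12*h_2 + 1/3*h_3 + 1/4*h_4 + 1/6*h_5

Substituting h_4 = 0 and rearranging gives the linear system (I - Q) h = 1:
  [5/6, -1/6, -1/6, -1/12] . (h_1, h_2, h_3, h_5) = 1
  [-1/4, 5/6, -1/6, -1/3] . (h_1, h_2, h_3, h_5) = 1
  [-1/12, -1/4, 3/4, -1/3] . (h_1, h_2, h_3, h_5) = 1
  [-1/6, -1/12, -1/3, 5/6] . (h_1, h_2, h_3, h_5) = 1

Solving yields:
  h_1 = 1876/479
  h_2 = 7828/1437
  h_3 = 8228/1437
  h_5 = 2308/479

Starting state is 2, so the expected hitting time is h_2 = 7828/1437.

Answer: 7828/1437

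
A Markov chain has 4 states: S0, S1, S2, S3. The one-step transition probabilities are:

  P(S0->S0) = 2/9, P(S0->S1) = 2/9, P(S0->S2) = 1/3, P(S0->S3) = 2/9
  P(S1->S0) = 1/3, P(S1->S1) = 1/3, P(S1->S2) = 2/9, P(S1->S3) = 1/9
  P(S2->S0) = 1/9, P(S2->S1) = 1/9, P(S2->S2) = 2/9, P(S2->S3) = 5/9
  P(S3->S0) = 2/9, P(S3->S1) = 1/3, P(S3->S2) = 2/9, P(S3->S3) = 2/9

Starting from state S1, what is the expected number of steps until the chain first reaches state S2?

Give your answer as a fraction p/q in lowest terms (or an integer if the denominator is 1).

Let h_i = expected steps to first reach S2 from state i.
Boundary: h_S2 = 0.
First-step equations for the other states:
  h_S0 = 1 + 2/9*h_S0 + 2/9*h_S1 + 1/3*h_S2 + 2/9*h_S3
  h_S1 = 1 + 1/3*h_S0 + 1/3*h_S1 + 2/9*h_S2 + 1/9*h_S3
  h_S3 = 1 + 2/9*h_S0 + 1/3*h_S1 + 2/9*h_S2 + 2/9*h_S3

Substituting h_S2 = 0 and rearranging gives the linear system (I - Q) h = 1:
  [7/9, -2/9, -2/9] . (h_S0, h_S1, h_S3) = 1
  [-1/3, 2/3, -1/9] . (h_S0, h_S1, h_S3) = 1
  [-2/9, -1/3, 7/9] . (h_S0, h_S1, h_S3) = 1

Solving yields:
  h_S0 = 657/185
  h_S1 = 729/185
  h_S3 = 738/185

Starting state is S1, so the expected hitting time is h_S1 = 729/185.

Answer: 729/185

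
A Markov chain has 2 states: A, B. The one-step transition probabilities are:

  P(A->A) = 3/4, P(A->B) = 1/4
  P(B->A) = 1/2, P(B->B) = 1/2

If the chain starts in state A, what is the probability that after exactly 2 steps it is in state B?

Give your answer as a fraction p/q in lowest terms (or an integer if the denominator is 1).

Answer: 5/16

Derivation:
Computing P^2 by repeated multiplication:
P^1 =
  A: [3/4, 1/4]
  B: [1/2, 1/2]
P^2 =
  A: [11/16, 5/16]
  B: [5/8, 3/8]

(P^2)[A -> B] = 5/16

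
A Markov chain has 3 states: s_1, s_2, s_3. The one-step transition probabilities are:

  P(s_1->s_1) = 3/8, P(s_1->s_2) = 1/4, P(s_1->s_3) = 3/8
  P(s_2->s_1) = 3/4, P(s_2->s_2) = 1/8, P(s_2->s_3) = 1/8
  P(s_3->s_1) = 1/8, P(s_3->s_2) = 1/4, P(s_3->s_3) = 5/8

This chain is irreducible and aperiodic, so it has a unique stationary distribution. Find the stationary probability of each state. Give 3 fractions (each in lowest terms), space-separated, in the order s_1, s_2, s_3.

Answer: 19/54 2/9 23/54

Derivation:
The stationary distribution satisfies pi = pi * P, i.e.:
  pi_s_1 = 3/8*pi_s_1 + 3/4*pi_s_2 + 1/8*pi_s_3
  pi_s_2 = 1/4*pi_s_1 + 1/8*pi_s_2 + 1/4*pi_s_3
  pi_s_3 = 3/8*pi_s_1 + 1/8*pi_s_2 + 5/8*pi_s_3
with normalization: pi_s_1 + pi_s_2 + pi_s_3 = 1.

Using the first 2 balance equations plus normalization, the linear system A*pi = b is:
  [-5/8, 3/4, 1/8] . pi = 0
  [1/4, -7/8, 1/4] . pi = 0
  [1, 1, 1] . pi = 1

Solving yields:
  pi_s_1 = 19/54
  pi_s_2 = 2/9
  pi_s_3 = 23/54

Verification (pi * P):
  19/54*3/8 + 2/9*3/4 + 23/54*1/8 = 19/54 = pi_s_1  (ok)
  19/54*1/4 + 2/9*1/8 + 23/54*1/4 = 2/9 = pi_s_2  (ok)
  19/54*3/8 + 2/9*1/8 + 23/54*5/8 = 23/54 = pi_s_3  (ok)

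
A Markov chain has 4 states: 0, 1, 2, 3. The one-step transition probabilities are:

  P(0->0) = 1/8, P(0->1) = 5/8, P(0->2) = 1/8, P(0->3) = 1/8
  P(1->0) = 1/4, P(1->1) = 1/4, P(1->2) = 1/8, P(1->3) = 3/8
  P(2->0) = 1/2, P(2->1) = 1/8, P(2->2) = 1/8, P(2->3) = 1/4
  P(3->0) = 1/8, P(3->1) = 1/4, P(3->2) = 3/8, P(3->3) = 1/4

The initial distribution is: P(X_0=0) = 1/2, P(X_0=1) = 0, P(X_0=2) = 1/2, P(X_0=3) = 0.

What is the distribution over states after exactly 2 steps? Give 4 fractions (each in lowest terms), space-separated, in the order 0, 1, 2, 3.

Answer: 7/32 45/128 11/64 33/128

Derivation:
Propagating the distribution step by step (d_{t+1} = d_t * P):
d_0 = (0=1/2, 1=0, 2=1/2, 3=0)
  d_1[0] = 1/2*1/8 + 0*1/4 + 1/2*1/2 + 0*1/8 = 5/16
  d_1[1] = 1/2*5/8 + 0*1/4 + 1/2*1/8 + 0*1/4 = 3/8
  d_1[2] = 1/2*1/8 + 0*1/8 + 1/2*1/8 + 0*3/8 = 1/8
  d_1[3] = 1/2*1/8 + 0*3/8 + 1/2*1/4 + 0*1/4 = 3/16
d_1 = (0=5/16, 1=3/8, 2=1/8, 3=3/16)
  d_2[0] = 5/16*1/8 + 3/8*1/4 + 1/8*1/2 + 3/16*1/8 = 7/32
  d_2[1] = 5/16*5/8 + 3/8*1/4 + 1/8*1/8 + 3/16*1/4 = 45/128
  d_2[2] = 5/16*1/8 + 3/8*1/8 + 1/8*1/8 + 3/16*3/8 = 11/64
  d_2[3] = 5/16*1/8 + 3/8*3/8 + 1/8*1/4 + 3/16*1/4 = 33/128
d_2 = (0=7/32, 1=45/128, 2=11/64, 3=33/128)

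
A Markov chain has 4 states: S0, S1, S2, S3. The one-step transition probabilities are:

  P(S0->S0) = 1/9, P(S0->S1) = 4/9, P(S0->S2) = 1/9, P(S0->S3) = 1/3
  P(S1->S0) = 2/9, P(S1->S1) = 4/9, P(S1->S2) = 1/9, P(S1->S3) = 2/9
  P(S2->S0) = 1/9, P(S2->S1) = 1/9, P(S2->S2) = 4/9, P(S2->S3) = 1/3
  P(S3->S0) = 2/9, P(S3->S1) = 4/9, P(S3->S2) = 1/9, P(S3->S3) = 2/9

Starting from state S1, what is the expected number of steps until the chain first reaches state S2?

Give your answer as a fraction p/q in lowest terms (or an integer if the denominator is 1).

Answer: 9

Derivation:
Let h_i = expected steps to first reach S2 from state i.
Boundary: h_S2 = 0.
First-step equations for the other states:
  h_S0 = 1 + 1/9*h_S0 + 4/9*h_S1 + 1/9*h_S2 + 1/3*h_S3
  h_S1 = 1 + 2/9*h_S0 + 4/9*h_S1 + 1/9*h_S2 + 2/9*h_S3
  h_S3 = 1 + 2/9*h_S0 + 4/9*h_S1 + 1/9*h_S2 + 2/9*h_S3

Substituting h_S2 = 0 and rearranging gives the linear system (I - Q) h = 1:
  [8/9, -4/9, -1/3] . (h_S0, h_S1, h_S3) = 1
  [-2/9, 5/9, -2/9] . (h_S0, h_S1, h_S3) = 1
  [-2/9, -4/9, 7/9] . (h_S0, h_S1, h_S3) = 1

Solving yields:
  h_S0 = 9
  h_S1 = 9
  h_S3 = 9

Starting state is S1, so the expected hitting time is h_S1 = 9.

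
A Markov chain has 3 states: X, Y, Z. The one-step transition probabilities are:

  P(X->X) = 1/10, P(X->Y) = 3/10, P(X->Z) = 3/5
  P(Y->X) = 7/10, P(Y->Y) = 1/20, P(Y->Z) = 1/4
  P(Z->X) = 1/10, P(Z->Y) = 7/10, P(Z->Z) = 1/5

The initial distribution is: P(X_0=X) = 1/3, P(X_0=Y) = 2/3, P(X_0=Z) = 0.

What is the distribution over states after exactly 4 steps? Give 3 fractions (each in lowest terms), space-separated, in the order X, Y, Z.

Answer: 789/2500 9817/30000 2143/6000

Derivation:
Propagating the distribution step by step (d_{t+1} = d_t * P):
d_0 = (X=1/3, Y=2/3, Z=0)
  d_1[X] = 1/3*1/10 + 2/3*7/10 + 0*1/10 = 1/2
  d_1[Y] = 1/3*3/10 + 2/3*1/20 + 0*7/10 = 2/15
  d_1[Z] = 1/3*3/5 + 2/3*1/4 + 0*1/5 = 11/30
d_1 = (X=1/2, Y=2/15, Z=11/30)
  d_2[X] = 1/2*1/10 + 2/15*7/10 + 11/30*1/10 = 9/50
  d_2[Y] = 1/2*3/10 + 2/15*1/20 + 11/30*7/10 = 31/75
  d_2[Z] = 1/2*3/5 + 2/15*1/4 + 11/30*1/5 = 61/150
d_2 = (X=9/50, Y=31/75, Z=61/150)
  d_3[X] = 9/50*1/10 + 31/75*7/10 + 61/150*1/10 = 87/250
  d_3[Y] = 9/50*3/10 + 31/75*1/20 + 61/150*7/10 = 539/1500
  d_3[Z] = 9/50*3/5 + 31/75*1/4 + 61/150*1/5 = 439/1500
d_3 = (X=87/250, Y=539/1500, Z=439/1500)
  d_4[X] = 87/250*1/10 + 539/1500*7/10 + 439/1500*1/10 = 789/2500
  d_4[Y] = 87/250*3/10 + 539/1500*1/20 + 439/1500*7/10 = 9817/30000
  d_4[Z] = 87/250*3/5 + 539/1500*1/4 + 439/1500*1/5 = 2143/6000
d_4 = (X=789/2500, Y=9817/30000, Z=2143/6000)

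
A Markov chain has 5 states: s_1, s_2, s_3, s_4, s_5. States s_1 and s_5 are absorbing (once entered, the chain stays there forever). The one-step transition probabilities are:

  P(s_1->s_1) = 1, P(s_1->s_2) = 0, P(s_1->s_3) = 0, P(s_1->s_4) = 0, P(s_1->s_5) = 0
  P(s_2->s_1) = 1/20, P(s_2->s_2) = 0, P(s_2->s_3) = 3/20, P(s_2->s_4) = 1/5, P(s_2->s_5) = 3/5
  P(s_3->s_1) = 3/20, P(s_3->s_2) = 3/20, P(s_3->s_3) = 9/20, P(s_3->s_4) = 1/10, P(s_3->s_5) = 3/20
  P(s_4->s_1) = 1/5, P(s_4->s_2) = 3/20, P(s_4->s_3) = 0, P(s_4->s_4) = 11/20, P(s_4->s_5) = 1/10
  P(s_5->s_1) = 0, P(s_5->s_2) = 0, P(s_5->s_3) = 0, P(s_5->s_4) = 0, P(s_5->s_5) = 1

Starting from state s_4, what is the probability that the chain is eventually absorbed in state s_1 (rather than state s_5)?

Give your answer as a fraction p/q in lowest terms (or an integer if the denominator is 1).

Answer: 904/1749

Derivation:
Let a_i = P(absorbed in s_1 | start in state i).
Boundary conditions: a_s_1 = 1, a_s_5 = 0.
For each transient state i, a_i = sum_j P(i->j) * a_j:
  a_s_2 = 1/20*a_s_1 + 0*a_s_2 + 3/20*a_s_3 + 1/5*a_s_4 + 3/5*a_s_5
  a_s_3 = 3/20*a_s_1 + 3/20*a_s_2 + 9/20*a_s_3 + 1/10*a_s_4 + 3/20*a_s_5
  a_s_4 = 1/5*a_s_1 + 3/20*a_s_2 + 0*a_s_3 + 11/20*a_s_4 + 1/10*a_s_5

Substituting a_s_1 = 1 and a_s_5 = 0, rearrange to (I - Q) a = r where r[i] = P(i -> s_1):
  [1, -3/20, -1/5] . (a_s_2, a_s_3, a_s_4) = 1/20
  [-3/20, 11/20, -1/10] . (a_s_2, a_s_3, a_s_4) = 3/20
  [-3/20, 0, 9/20] . (a_s_2, a_s_3, a_s_4) = 1/5

Solving yields:
  a_s_2 = 380/1749
  a_s_3 = 745/1749
  a_s_4 = 904/1749

Starting state is s_4, so the absorption probability is a_s_4 = 904/1749.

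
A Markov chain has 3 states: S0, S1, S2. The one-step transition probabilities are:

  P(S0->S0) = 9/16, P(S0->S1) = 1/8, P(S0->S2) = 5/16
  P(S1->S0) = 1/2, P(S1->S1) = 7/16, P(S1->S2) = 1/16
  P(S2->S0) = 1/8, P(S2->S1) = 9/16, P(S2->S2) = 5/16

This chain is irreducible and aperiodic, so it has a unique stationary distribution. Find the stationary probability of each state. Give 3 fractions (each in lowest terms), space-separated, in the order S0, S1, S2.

Answer: 15/34 67/204 47/204

Derivation:
The stationary distribution satisfies pi = pi * P, i.e.:
  pi_S0 = 9/16*pi_S0 + 1/2*pi_S1 + 1/8*pi_S2
  pi_S1 = 1/8*pi_S0 + 7/16*pi_S1 + 9/16*pi_S2
  pi_S2 = 5/16*pi_S0 + 1/16*pi_S1 + 5/16*pi_S2
with normalization: pi_S0 + pi_S1 + pi_S2 = 1.

Using the first 2 balance equations plus normalization, the linear system A*pi = b is:
  [-7/16, 1/2, 1/8] . pi = 0
  [1/8, -9/16, 9/16] . pi = 0
  [1, 1, 1] . pi = 1

Solving yields:
  pi_S0 = 15/34
  pi_S1 = 67/204
  pi_S2 = 47/204

Verification (pi * P):
  15/34*9/16 + 67/204*1/2 + 47/204*1/8 = 15/34 = pi_S0  (ok)
  15/34*1/8 + 67/204*7/16 + 47/204*9/16 = 67/204 = pi_S1  (ok)
  15/34*5/16 + 67/204*1/16 + 47/204*5/16 = 47/204 = pi_S2  (ok)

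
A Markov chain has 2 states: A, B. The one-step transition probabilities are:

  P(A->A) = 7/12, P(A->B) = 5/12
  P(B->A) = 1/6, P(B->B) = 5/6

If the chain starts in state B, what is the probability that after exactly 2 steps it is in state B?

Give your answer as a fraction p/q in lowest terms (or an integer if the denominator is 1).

Computing P^2 by repeated multiplication:
P^1 =
  A: [7/12, 5/12]
  B: [1/6, 5/6]
P^2 =
  A: [59/144, 85/144]
  B: [17/72, 55/72]

(P^2)[B -> B] = 55/72

Answer: 55/72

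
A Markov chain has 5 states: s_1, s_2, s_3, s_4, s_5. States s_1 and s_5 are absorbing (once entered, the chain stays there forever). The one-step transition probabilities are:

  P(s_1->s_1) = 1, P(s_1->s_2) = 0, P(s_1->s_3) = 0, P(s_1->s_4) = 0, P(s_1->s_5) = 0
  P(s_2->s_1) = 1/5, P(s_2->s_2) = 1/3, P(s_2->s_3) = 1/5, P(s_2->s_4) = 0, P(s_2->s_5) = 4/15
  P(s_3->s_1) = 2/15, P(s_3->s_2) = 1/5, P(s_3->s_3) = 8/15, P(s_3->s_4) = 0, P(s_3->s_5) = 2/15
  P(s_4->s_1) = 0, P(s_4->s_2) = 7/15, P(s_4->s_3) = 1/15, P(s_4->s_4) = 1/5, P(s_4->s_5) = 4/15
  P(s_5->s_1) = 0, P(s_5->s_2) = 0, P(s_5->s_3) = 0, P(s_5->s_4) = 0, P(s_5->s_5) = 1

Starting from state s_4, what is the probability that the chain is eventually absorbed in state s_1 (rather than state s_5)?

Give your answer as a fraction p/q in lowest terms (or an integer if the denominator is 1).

Answer: 109/366

Derivation:
Let a_i = P(absorbed in s_1 | start in state i).
Boundary conditions: a_s_1 = 1, a_s_5 = 0.
For each transient state i, a_i = sum_j P(i->j) * a_j:
  a_s_2 = 1/5*a_s_1 + 1/3*a_s_2 + 1/5*a_s_3 + 0*a_s_4 + 4/15*a_s_5
  a_s_3 = 2/15*a_s_1 + 1/5*a_s_2 + 8/15*a_s_3 + 0*a_s_4 + 2/15*a_s_5
  a_s_4 = 0*a_s_1 + 7/15*a_s_2 + 1/15*a_s_3 + 1/5*a_s_4 + 4/15*a_s_5

Substituting a_s_1 = 1 and a_s_5 = 0, rearrange to (I - Q) a = r where r[i] = P(i -> s_1):
  [2/3, -1/5, 0] . (a_s_2, a_s_3, a_s_4) = 1/5
  [-1/5, 7/15, 0] . (a_s_2, a_s_3, a_s_4) = 2/15
  [-7/15, -1/15, 4/5] . (a_s_2, a_s_3, a_s_4) = 0

Solving yields:
  a_s_2 = 27/61
  a_s_3 = 29/61
  a_s_4 = 109/366

Starting state is s_4, so the absorption probability is a_s_4 = 109/366.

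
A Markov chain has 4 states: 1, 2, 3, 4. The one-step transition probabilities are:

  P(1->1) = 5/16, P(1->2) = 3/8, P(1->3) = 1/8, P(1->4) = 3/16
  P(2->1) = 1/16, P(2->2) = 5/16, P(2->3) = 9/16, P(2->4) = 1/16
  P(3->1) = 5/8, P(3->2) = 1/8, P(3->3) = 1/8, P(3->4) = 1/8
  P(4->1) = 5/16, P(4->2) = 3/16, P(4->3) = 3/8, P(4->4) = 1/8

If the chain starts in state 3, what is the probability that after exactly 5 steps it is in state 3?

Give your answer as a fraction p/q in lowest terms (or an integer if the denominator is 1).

Answer: 141591/524288

Derivation:
Computing P^5 by repeated multiplication:
P^1 =
  1: [5/16, 3/8, 1/8, 3/16]
  2: [1/16, 5/16, 9/16, 1/16]
  3: [5/8, 1/8, 1/8, 1/8]
  4: [5/16, 3/16, 3/8, 1/8]
P^2 =
  1: [33/128, 73/256, 43/128, 31/256]
  2: [105/256, 13/64, 71/256, 7/64]
  3: [41/128, 5/16, 27/128, 5/32]
  4: [49/128, 63/256, 61/256, 17/128]
P^3 =
  1: [709/2048, 513/2048, 1147/4096, 505/4096]
  2: [1427/4096, 279/1024, 247/1024, 565/4096]
  3: [615/2048, 35/128, 77/256, 257/2048]
  4: [1333/4096, 1127/4096, 1089/4096, 547/4096]
P^4 =
  1: [22111/65536, 17447/65536, 8697/32768, 1073/8192]
  2: [5239/16384, 17813/65536, 2283/8192, 8503/65536]
  3: [1385/4096, 8493/32768, 2261/8192, 4151/32768]
  4: [21417/65536, 4363/16384, 18269/65536, 4199/32768]
P^5 =
  1: [172431/524288, 280441/1048576, 287537/1048576, 16967/131072]
  2: [86937/262144, 138419/524288, 289775/1048576, 134215/1048576]
  3: [10943/32768, 69743/262144, 141591/524288, 68123/524288]
  4: [349217/1048576, 138747/524288, 71707/262144, 135037/1048576]

(P^5)[3 -> 3] = 141591/524288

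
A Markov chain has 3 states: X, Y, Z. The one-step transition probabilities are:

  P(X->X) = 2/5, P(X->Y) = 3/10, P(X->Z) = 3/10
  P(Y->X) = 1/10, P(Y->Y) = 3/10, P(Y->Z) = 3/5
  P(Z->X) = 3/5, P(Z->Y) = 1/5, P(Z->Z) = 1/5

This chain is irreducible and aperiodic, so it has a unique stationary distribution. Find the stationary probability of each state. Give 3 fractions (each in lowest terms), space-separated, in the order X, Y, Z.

The stationary distribution satisfies pi = pi * P, i.e.:
  pi_X = 2/5*pi_X + 1/10*pi_Y + 3/5*pi_Z
  pi_Y = 3/10*pi_X + 3/10*pi_Y + 1/5*pi_Z
  pi_Z = 3/10*pi_X + 3/5*pi_Y + 1/5*pi_Z
with normalization: pi_X + pi_Y + pi_Z = 1.

Using the first 2 balance equations plus normalization, the linear system A*pi = b is:
  [-3/5, 1/10, 3/5] . pi = 0
  [3/10, -7/10, 1/5] . pi = 0
  [1, 1, 1] . pi = 1

Solving yields:
  pi_X = 44/113
  pi_Y = 30/113
  pi_Z = 39/113

Verification (pi * P):
  44/113*2/5 + 30/113*1/10 + 39/113*3/5 = 44/113 = pi_X  (ok)
  44/113*3/10 + 30/113*3/10 + 39/113*1/5 = 30/113 = pi_Y  (ok)
  44/113*3/10 + 30/113*3/5 + 39/113*1/5 = 39/113 = pi_Z  (ok)

Answer: 44/113 30/113 39/113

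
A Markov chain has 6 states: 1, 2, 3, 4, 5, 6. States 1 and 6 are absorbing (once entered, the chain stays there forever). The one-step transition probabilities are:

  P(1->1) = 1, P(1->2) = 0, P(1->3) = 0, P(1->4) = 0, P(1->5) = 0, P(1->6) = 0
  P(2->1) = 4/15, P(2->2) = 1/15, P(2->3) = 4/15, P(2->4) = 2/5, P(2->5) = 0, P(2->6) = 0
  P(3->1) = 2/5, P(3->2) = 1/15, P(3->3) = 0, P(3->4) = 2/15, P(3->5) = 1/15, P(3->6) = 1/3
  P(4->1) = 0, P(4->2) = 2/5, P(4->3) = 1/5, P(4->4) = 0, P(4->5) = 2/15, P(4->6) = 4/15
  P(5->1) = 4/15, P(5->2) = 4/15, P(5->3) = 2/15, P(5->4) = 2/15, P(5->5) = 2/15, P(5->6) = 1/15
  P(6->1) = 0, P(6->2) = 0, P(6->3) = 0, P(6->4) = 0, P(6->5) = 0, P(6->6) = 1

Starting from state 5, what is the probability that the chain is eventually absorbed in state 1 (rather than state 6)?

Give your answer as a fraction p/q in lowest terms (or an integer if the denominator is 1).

Let a_i = P(absorbed in 1 | start in state i).
Boundary conditions: a_1 = 1, a_6 = 0.
For each transient state i, a_i = sum_j P(i->j) * a_j:
  a_2 = 4/15*a_1 + 1/15*a_2 + 4/15*a_3 + 2/5*a_4 + 0*a_5 + 0*a_6
  a_3 = 2/5*a_1 + 1/15*a_2 + 0*a_3 + 2/15*a_4 + 1/15*a_5 + 1/3*a_6
  a_4 = 0*a_1 + 2/5*a_2 + 1/5*a_3 + 0*a_4 + 2/15*a_5 + 4/15*a_6
  a_5 = 4/15*a_1 + 4/15*a_2 + 2/15*a_3 + 2/15*a_4 + 2/15*a_5 + 1/15*a_6

Substituting a_1 = 1 and a_6 = 0, rearrange to (I - Q) a = r where r[i] = P(i -> 1):
  [14/15, -4/15, -2/5, 0] . (a_2, a_3, a_4, a_5) = 4/15
  [-1/15, 1, -2/15, -1/15] . (a_2, a_3, a_4, a_5) = 2/5
  [-2/5, -1/5, 1, -2/15] . (a_2, a_3, a_4, a_5) = 0
  [-4/15, -2/15, -2/15, 13/15] . (a_2, a_3, a_4, a_5) = 4/15

Solving yields:
  a_2 = 2275/3583
  a_3 = 1957/3583
  a_4 = 1615/3583
  a_5 = 2352/3583

Starting state is 5, so the absorption probability is a_5 = 2352/3583.

Answer: 2352/3583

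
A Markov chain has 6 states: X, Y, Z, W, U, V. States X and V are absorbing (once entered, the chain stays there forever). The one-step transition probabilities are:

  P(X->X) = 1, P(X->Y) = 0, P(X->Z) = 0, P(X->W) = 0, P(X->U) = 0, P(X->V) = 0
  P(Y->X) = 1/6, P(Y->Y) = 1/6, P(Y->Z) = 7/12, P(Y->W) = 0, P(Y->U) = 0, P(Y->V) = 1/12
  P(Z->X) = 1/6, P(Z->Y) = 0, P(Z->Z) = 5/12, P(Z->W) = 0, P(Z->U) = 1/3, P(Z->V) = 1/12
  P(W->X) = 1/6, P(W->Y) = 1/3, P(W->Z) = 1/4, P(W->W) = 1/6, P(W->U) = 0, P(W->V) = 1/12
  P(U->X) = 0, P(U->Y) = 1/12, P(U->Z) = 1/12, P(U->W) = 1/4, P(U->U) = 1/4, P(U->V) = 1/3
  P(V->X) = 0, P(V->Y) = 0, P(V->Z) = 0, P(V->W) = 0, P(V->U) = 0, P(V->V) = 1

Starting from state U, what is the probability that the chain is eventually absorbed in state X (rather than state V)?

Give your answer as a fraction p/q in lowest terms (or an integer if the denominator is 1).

Answer: 354/1231

Derivation:
Let a_i = P(absorbed in X | start in state i).
Boundary conditions: a_X = 1, a_V = 0.
For each transient state i, a_i = sum_j P(i->j) * a_j:
  a_Y = 1/6*a_X + 1/6*a_Y + 7/12*a_Z + 0*a_W + 0*a_U + 1/12*a_V
  a_Z = 1/6*a_X + 0*a_Y + 5/12*a_Z + 0*a_W + 1/3*a_U + 1/12*a_V
  a_W = 1/6*a_X + 1/3*a_Y + 1/4*a_Z + 1/6*a_W + 0*a_U + 1/12*a_V
  a_U = 0*a_X + 1/12*a_Y + 1/12*a_Z + 1/4*a_W + 1/4*a_U + 1/3*a_V

Substituting a_X = 1 and a_V = 0, rearrange to (I - Q) a = r where r[i] = P(i -> X):
  [5/6, -7/12, 0, 0] . (a_Y, a_Z, a_W, a_U) = 1/6
  [0, 7/12, 0, -1/3] . (a_Y, a_Z, a_W, a_U) = 1/6
  [-1/3, -1/4, 5/6, 0] . (a_Y, a_Z, a_W, a_U) = 1/6
  [-1/12, -1/12, -1/4, 3/4] . (a_Y, a_Z, a_W, a_U) = 0

Solving yields:
  a_Y = 634/1231
  a_Z = 554/1231
  a_W = 666/1231
  a_U = 354/1231

Starting state is U, so the absorption probability is a_U = 354/1231.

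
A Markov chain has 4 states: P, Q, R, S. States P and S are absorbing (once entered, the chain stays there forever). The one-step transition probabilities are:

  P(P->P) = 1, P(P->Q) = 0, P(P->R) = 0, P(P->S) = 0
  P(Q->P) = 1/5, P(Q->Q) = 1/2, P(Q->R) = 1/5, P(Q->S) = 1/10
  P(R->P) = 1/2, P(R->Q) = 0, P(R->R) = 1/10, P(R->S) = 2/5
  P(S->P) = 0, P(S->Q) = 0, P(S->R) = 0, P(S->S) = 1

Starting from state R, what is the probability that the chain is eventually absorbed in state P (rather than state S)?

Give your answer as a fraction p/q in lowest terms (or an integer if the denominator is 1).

Let a_i = P(absorbed in P | start in state i).
Boundary conditions: a_P = 1, a_S = 0.
For each transient state i, a_i = sum_j P(i->j) * a_j:
  a_Q = 1/5*a_P + 1/2*a_Q + 1/5*a_R + 1/10*a_S
  a_R = 1/2*a_P + 0*a_Q + 1/10*a_R + 2/5*a_S

Substituting a_P = 1 and a_S = 0, rearrange to (I - Q) a = r where r[i] = P(i -> P):
  [1/2, -1/5] . (a_Q, a_R) = 1/5
  [0, 9/10] . (a_Q, a_R) = 1/2

Solving yields:
  a_Q = 28/45
  a_R = 5/9

Starting state is R, so the absorption probability is a_R = 5/9.

Answer: 5/9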